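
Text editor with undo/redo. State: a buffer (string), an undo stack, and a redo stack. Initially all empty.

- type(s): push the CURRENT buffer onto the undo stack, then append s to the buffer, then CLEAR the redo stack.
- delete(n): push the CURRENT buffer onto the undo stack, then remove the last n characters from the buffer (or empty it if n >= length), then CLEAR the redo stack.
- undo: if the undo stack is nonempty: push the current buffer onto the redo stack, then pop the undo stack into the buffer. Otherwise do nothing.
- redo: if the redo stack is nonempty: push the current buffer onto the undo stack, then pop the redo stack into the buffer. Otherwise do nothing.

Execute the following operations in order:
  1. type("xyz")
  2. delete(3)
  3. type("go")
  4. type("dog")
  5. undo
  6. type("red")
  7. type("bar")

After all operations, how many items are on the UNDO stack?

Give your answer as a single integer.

Answer: 5

Derivation:
After op 1 (type): buf='xyz' undo_depth=1 redo_depth=0
After op 2 (delete): buf='(empty)' undo_depth=2 redo_depth=0
After op 3 (type): buf='go' undo_depth=3 redo_depth=0
After op 4 (type): buf='godog' undo_depth=4 redo_depth=0
After op 5 (undo): buf='go' undo_depth=3 redo_depth=1
After op 6 (type): buf='gored' undo_depth=4 redo_depth=0
After op 7 (type): buf='goredbar' undo_depth=5 redo_depth=0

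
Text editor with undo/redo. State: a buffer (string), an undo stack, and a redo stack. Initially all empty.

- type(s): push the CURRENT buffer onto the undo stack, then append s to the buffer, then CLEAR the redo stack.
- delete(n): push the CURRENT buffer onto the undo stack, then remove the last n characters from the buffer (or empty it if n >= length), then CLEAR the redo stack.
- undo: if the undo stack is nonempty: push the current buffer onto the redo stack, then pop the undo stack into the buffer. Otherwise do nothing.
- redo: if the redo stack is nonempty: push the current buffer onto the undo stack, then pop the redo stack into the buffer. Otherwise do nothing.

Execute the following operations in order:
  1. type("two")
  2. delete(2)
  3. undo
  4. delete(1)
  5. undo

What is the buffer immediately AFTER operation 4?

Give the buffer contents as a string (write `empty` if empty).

Answer: tw

Derivation:
After op 1 (type): buf='two' undo_depth=1 redo_depth=0
After op 2 (delete): buf='t' undo_depth=2 redo_depth=0
After op 3 (undo): buf='two' undo_depth=1 redo_depth=1
After op 4 (delete): buf='tw' undo_depth=2 redo_depth=0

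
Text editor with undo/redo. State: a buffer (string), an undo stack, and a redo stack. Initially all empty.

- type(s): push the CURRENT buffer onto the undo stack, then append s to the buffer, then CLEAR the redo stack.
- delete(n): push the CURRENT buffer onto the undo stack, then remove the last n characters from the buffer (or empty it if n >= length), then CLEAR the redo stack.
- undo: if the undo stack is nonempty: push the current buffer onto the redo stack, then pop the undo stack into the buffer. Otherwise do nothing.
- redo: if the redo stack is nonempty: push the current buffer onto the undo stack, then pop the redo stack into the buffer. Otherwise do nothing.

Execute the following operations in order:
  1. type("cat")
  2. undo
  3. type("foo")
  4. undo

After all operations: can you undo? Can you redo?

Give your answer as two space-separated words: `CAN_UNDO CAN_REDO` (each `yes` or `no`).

Answer: no yes

Derivation:
After op 1 (type): buf='cat' undo_depth=1 redo_depth=0
After op 2 (undo): buf='(empty)' undo_depth=0 redo_depth=1
After op 3 (type): buf='foo' undo_depth=1 redo_depth=0
After op 4 (undo): buf='(empty)' undo_depth=0 redo_depth=1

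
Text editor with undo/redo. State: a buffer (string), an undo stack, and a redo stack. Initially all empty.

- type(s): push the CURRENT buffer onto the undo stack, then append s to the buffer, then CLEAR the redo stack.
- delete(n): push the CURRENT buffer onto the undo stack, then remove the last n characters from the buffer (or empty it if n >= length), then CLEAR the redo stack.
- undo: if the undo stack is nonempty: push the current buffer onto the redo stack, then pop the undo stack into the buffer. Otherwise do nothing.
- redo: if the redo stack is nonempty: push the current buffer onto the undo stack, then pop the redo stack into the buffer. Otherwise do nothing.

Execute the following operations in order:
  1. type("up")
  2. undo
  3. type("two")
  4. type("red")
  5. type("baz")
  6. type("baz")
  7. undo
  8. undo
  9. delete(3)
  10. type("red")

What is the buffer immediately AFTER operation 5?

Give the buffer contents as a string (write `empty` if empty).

After op 1 (type): buf='up' undo_depth=1 redo_depth=0
After op 2 (undo): buf='(empty)' undo_depth=0 redo_depth=1
After op 3 (type): buf='two' undo_depth=1 redo_depth=0
After op 4 (type): buf='twored' undo_depth=2 redo_depth=0
After op 5 (type): buf='tworedbaz' undo_depth=3 redo_depth=0

Answer: tworedbaz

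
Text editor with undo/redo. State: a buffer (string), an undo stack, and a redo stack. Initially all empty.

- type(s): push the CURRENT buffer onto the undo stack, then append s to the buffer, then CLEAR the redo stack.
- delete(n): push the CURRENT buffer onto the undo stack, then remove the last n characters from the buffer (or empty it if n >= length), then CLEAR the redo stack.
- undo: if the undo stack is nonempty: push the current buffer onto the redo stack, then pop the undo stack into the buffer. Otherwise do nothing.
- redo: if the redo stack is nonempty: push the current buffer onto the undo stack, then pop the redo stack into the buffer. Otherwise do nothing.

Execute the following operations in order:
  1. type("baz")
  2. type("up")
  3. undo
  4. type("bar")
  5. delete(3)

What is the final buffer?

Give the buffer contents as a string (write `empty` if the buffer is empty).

Answer: baz

Derivation:
After op 1 (type): buf='baz' undo_depth=1 redo_depth=0
After op 2 (type): buf='bazup' undo_depth=2 redo_depth=0
After op 3 (undo): buf='baz' undo_depth=1 redo_depth=1
After op 4 (type): buf='bazbar' undo_depth=2 redo_depth=0
After op 5 (delete): buf='baz' undo_depth=3 redo_depth=0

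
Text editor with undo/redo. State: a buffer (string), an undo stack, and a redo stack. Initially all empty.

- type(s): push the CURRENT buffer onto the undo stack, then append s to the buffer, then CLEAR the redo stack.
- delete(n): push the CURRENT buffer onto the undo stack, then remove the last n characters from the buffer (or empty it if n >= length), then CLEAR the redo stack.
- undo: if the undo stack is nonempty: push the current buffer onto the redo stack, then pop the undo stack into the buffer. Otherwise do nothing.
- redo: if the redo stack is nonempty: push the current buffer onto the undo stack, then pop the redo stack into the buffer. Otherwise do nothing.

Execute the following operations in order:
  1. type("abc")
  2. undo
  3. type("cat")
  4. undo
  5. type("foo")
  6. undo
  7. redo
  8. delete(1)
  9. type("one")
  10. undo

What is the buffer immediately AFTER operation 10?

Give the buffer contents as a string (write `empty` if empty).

Answer: fo

Derivation:
After op 1 (type): buf='abc' undo_depth=1 redo_depth=0
After op 2 (undo): buf='(empty)' undo_depth=0 redo_depth=1
After op 3 (type): buf='cat' undo_depth=1 redo_depth=0
After op 4 (undo): buf='(empty)' undo_depth=0 redo_depth=1
After op 5 (type): buf='foo' undo_depth=1 redo_depth=0
After op 6 (undo): buf='(empty)' undo_depth=0 redo_depth=1
After op 7 (redo): buf='foo' undo_depth=1 redo_depth=0
After op 8 (delete): buf='fo' undo_depth=2 redo_depth=0
After op 9 (type): buf='foone' undo_depth=3 redo_depth=0
After op 10 (undo): buf='fo' undo_depth=2 redo_depth=1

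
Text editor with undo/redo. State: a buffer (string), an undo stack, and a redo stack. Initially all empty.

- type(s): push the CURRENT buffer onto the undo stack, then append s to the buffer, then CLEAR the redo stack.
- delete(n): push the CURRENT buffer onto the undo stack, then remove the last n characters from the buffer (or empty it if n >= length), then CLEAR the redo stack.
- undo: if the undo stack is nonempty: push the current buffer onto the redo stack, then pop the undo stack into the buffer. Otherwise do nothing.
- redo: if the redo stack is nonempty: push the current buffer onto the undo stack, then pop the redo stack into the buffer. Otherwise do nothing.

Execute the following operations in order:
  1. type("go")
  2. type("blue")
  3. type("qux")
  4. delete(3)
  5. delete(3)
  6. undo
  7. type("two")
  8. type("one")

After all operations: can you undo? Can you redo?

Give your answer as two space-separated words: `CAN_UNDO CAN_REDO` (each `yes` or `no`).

After op 1 (type): buf='go' undo_depth=1 redo_depth=0
After op 2 (type): buf='goblue' undo_depth=2 redo_depth=0
After op 3 (type): buf='gobluequx' undo_depth=3 redo_depth=0
After op 4 (delete): buf='goblue' undo_depth=4 redo_depth=0
After op 5 (delete): buf='gob' undo_depth=5 redo_depth=0
After op 6 (undo): buf='goblue' undo_depth=4 redo_depth=1
After op 7 (type): buf='gobluetwo' undo_depth=5 redo_depth=0
After op 8 (type): buf='gobluetwoone' undo_depth=6 redo_depth=0

Answer: yes no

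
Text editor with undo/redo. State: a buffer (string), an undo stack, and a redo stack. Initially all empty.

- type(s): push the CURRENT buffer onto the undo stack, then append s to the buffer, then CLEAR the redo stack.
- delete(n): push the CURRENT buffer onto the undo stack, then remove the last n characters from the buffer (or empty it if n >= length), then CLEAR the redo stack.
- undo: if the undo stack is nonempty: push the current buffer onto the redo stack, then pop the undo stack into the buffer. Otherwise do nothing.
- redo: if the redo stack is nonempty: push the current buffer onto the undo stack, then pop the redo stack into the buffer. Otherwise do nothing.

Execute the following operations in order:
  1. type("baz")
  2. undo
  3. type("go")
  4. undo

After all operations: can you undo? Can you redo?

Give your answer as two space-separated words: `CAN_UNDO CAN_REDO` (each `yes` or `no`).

After op 1 (type): buf='baz' undo_depth=1 redo_depth=0
After op 2 (undo): buf='(empty)' undo_depth=0 redo_depth=1
After op 3 (type): buf='go' undo_depth=1 redo_depth=0
After op 4 (undo): buf='(empty)' undo_depth=0 redo_depth=1

Answer: no yes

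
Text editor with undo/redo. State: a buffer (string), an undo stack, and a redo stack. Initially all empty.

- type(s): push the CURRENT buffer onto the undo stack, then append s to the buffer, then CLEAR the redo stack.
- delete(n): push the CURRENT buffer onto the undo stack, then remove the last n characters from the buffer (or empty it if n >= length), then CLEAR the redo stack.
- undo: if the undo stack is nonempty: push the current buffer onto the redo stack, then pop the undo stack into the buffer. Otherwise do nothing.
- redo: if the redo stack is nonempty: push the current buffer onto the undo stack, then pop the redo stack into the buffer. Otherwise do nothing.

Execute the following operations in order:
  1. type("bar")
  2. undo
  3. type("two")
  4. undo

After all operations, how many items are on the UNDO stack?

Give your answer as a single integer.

After op 1 (type): buf='bar' undo_depth=1 redo_depth=0
After op 2 (undo): buf='(empty)' undo_depth=0 redo_depth=1
After op 3 (type): buf='two' undo_depth=1 redo_depth=0
After op 4 (undo): buf='(empty)' undo_depth=0 redo_depth=1

Answer: 0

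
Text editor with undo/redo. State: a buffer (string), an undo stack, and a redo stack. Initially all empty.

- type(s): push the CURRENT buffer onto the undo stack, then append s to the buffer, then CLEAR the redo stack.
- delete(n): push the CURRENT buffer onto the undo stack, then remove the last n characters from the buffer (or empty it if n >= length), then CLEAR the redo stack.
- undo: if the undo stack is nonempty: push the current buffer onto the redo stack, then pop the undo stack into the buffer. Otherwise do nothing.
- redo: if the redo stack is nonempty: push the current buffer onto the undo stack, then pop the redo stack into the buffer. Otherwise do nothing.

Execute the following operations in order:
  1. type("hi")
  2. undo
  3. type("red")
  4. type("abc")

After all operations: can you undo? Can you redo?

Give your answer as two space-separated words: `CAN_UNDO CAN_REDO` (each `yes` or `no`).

After op 1 (type): buf='hi' undo_depth=1 redo_depth=0
After op 2 (undo): buf='(empty)' undo_depth=0 redo_depth=1
After op 3 (type): buf='red' undo_depth=1 redo_depth=0
After op 4 (type): buf='redabc' undo_depth=2 redo_depth=0

Answer: yes no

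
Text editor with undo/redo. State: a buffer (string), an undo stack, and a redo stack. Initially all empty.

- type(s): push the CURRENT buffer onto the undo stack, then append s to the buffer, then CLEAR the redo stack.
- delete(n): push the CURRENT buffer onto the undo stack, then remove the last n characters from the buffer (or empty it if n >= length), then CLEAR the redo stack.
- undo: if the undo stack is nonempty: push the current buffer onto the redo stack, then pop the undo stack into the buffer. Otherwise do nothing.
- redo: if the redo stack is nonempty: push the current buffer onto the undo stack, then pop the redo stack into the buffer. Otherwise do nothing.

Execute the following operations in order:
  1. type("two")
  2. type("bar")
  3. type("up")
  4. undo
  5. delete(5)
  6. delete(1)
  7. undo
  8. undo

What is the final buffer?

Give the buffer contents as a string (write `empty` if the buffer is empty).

After op 1 (type): buf='two' undo_depth=1 redo_depth=0
After op 2 (type): buf='twobar' undo_depth=2 redo_depth=0
After op 3 (type): buf='twobarup' undo_depth=3 redo_depth=0
After op 4 (undo): buf='twobar' undo_depth=2 redo_depth=1
After op 5 (delete): buf='t' undo_depth=3 redo_depth=0
After op 6 (delete): buf='(empty)' undo_depth=4 redo_depth=0
After op 7 (undo): buf='t' undo_depth=3 redo_depth=1
After op 8 (undo): buf='twobar' undo_depth=2 redo_depth=2

Answer: twobar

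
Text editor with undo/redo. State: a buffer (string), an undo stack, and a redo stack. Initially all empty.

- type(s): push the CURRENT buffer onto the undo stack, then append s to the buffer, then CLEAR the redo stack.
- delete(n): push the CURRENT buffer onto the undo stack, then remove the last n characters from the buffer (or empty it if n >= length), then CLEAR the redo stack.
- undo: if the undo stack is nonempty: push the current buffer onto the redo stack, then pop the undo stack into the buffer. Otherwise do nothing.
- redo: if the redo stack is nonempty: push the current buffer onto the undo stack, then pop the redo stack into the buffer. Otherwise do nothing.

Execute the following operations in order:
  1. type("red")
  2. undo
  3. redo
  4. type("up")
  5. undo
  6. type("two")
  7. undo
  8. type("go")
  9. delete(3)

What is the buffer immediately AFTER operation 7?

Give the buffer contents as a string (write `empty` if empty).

After op 1 (type): buf='red' undo_depth=1 redo_depth=0
After op 2 (undo): buf='(empty)' undo_depth=0 redo_depth=1
After op 3 (redo): buf='red' undo_depth=1 redo_depth=0
After op 4 (type): buf='redup' undo_depth=2 redo_depth=0
After op 5 (undo): buf='red' undo_depth=1 redo_depth=1
After op 6 (type): buf='redtwo' undo_depth=2 redo_depth=0
After op 7 (undo): buf='red' undo_depth=1 redo_depth=1

Answer: red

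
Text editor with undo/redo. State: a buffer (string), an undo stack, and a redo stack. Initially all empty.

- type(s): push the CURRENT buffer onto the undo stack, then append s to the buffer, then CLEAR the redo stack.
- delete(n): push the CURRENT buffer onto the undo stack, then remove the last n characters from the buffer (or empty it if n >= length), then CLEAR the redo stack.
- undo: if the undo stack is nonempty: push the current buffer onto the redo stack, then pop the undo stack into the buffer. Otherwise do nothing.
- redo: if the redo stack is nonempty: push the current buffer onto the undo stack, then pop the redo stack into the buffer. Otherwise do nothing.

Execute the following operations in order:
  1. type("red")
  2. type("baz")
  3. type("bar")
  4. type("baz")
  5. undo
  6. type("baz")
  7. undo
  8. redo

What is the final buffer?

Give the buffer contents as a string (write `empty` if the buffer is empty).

After op 1 (type): buf='red' undo_depth=1 redo_depth=0
After op 2 (type): buf='redbaz' undo_depth=2 redo_depth=0
After op 3 (type): buf='redbazbar' undo_depth=3 redo_depth=0
After op 4 (type): buf='redbazbarbaz' undo_depth=4 redo_depth=0
After op 5 (undo): buf='redbazbar' undo_depth=3 redo_depth=1
After op 6 (type): buf='redbazbarbaz' undo_depth=4 redo_depth=0
After op 7 (undo): buf='redbazbar' undo_depth=3 redo_depth=1
After op 8 (redo): buf='redbazbarbaz' undo_depth=4 redo_depth=0

Answer: redbazbarbaz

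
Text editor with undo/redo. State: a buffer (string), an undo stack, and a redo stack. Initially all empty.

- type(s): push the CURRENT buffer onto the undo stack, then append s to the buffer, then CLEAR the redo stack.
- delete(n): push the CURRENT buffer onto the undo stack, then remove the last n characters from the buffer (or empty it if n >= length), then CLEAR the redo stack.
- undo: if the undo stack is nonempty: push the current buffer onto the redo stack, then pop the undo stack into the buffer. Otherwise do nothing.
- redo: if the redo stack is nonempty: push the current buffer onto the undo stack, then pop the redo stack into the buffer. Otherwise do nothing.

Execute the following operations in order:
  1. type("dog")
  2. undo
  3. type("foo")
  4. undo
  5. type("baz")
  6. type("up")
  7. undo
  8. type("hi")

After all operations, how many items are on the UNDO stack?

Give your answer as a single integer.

Answer: 2

Derivation:
After op 1 (type): buf='dog' undo_depth=1 redo_depth=0
After op 2 (undo): buf='(empty)' undo_depth=0 redo_depth=1
After op 3 (type): buf='foo' undo_depth=1 redo_depth=0
After op 4 (undo): buf='(empty)' undo_depth=0 redo_depth=1
After op 5 (type): buf='baz' undo_depth=1 redo_depth=0
After op 6 (type): buf='bazup' undo_depth=2 redo_depth=0
After op 7 (undo): buf='baz' undo_depth=1 redo_depth=1
After op 8 (type): buf='bazhi' undo_depth=2 redo_depth=0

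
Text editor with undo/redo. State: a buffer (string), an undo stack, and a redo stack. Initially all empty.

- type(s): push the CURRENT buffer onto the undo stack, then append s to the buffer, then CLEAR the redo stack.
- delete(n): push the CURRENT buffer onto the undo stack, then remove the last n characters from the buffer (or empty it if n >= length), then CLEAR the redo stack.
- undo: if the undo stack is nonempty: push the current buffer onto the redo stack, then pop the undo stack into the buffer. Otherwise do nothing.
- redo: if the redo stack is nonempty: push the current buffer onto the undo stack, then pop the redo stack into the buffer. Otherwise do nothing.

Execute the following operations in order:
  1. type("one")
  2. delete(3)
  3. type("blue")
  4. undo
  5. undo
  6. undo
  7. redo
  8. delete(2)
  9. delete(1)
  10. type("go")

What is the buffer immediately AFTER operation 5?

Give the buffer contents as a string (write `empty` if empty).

Answer: one

Derivation:
After op 1 (type): buf='one' undo_depth=1 redo_depth=0
After op 2 (delete): buf='(empty)' undo_depth=2 redo_depth=0
After op 3 (type): buf='blue' undo_depth=3 redo_depth=0
After op 4 (undo): buf='(empty)' undo_depth=2 redo_depth=1
After op 5 (undo): buf='one' undo_depth=1 redo_depth=2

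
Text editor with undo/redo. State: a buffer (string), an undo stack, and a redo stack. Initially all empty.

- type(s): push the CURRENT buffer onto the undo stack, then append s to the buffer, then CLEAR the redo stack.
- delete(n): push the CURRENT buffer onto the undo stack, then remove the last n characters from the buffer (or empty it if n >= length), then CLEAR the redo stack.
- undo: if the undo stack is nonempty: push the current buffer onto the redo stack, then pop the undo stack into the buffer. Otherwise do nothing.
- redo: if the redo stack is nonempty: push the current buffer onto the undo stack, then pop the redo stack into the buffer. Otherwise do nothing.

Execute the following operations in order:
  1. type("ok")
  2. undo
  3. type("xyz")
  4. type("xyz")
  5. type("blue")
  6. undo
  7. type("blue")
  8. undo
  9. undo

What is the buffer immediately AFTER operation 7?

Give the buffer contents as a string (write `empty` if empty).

After op 1 (type): buf='ok' undo_depth=1 redo_depth=0
After op 2 (undo): buf='(empty)' undo_depth=0 redo_depth=1
After op 3 (type): buf='xyz' undo_depth=1 redo_depth=0
After op 4 (type): buf='xyzxyz' undo_depth=2 redo_depth=0
After op 5 (type): buf='xyzxyzblue' undo_depth=3 redo_depth=0
After op 6 (undo): buf='xyzxyz' undo_depth=2 redo_depth=1
After op 7 (type): buf='xyzxyzblue' undo_depth=3 redo_depth=0

Answer: xyzxyzblue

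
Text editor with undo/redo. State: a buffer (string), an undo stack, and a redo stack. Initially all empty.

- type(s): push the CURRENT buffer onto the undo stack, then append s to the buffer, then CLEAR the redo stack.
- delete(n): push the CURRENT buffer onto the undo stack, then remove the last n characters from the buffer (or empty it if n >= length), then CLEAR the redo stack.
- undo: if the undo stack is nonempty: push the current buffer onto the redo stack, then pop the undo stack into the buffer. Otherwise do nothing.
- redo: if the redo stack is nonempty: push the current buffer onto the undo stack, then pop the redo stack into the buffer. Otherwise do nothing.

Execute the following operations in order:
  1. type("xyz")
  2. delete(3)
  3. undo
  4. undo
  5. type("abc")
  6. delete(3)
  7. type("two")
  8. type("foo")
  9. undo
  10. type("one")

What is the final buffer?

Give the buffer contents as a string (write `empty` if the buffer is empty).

Answer: twoone

Derivation:
After op 1 (type): buf='xyz' undo_depth=1 redo_depth=0
After op 2 (delete): buf='(empty)' undo_depth=2 redo_depth=0
After op 3 (undo): buf='xyz' undo_depth=1 redo_depth=1
After op 4 (undo): buf='(empty)' undo_depth=0 redo_depth=2
After op 5 (type): buf='abc' undo_depth=1 redo_depth=0
After op 6 (delete): buf='(empty)' undo_depth=2 redo_depth=0
After op 7 (type): buf='two' undo_depth=3 redo_depth=0
After op 8 (type): buf='twofoo' undo_depth=4 redo_depth=0
After op 9 (undo): buf='two' undo_depth=3 redo_depth=1
After op 10 (type): buf='twoone' undo_depth=4 redo_depth=0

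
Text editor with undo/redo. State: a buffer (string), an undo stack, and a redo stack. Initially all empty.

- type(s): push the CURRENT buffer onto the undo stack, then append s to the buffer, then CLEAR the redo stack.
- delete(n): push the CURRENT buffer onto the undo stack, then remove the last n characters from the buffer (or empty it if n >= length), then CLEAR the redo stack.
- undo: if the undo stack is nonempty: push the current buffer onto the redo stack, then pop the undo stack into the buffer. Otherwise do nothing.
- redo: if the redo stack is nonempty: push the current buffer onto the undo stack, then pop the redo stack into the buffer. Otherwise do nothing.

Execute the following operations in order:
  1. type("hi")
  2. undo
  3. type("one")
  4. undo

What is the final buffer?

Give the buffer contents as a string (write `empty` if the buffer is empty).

Answer: empty

Derivation:
After op 1 (type): buf='hi' undo_depth=1 redo_depth=0
After op 2 (undo): buf='(empty)' undo_depth=0 redo_depth=1
After op 3 (type): buf='one' undo_depth=1 redo_depth=0
After op 4 (undo): buf='(empty)' undo_depth=0 redo_depth=1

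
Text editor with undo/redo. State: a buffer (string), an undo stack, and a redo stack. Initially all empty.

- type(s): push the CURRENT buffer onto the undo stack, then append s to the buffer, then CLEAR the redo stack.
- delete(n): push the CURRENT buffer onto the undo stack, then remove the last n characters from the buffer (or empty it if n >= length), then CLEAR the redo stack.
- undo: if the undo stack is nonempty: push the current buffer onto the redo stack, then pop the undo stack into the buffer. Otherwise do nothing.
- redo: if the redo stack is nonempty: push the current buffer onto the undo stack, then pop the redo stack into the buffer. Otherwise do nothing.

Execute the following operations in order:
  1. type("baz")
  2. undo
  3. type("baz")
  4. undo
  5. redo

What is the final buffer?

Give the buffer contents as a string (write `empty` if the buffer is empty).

Answer: baz

Derivation:
After op 1 (type): buf='baz' undo_depth=1 redo_depth=0
After op 2 (undo): buf='(empty)' undo_depth=0 redo_depth=1
After op 3 (type): buf='baz' undo_depth=1 redo_depth=0
After op 4 (undo): buf='(empty)' undo_depth=0 redo_depth=1
After op 5 (redo): buf='baz' undo_depth=1 redo_depth=0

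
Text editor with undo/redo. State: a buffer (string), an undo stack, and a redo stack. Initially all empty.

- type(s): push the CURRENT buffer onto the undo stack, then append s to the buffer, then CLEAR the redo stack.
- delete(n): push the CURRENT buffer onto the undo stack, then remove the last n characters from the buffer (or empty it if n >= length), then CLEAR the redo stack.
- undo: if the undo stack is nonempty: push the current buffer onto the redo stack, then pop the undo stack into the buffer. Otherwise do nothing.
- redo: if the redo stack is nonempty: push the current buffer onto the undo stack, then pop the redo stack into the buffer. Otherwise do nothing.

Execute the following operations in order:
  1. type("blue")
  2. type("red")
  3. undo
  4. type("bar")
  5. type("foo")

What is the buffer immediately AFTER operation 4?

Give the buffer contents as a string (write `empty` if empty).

Answer: bluebar

Derivation:
After op 1 (type): buf='blue' undo_depth=1 redo_depth=0
After op 2 (type): buf='bluered' undo_depth=2 redo_depth=0
After op 3 (undo): buf='blue' undo_depth=1 redo_depth=1
After op 4 (type): buf='bluebar' undo_depth=2 redo_depth=0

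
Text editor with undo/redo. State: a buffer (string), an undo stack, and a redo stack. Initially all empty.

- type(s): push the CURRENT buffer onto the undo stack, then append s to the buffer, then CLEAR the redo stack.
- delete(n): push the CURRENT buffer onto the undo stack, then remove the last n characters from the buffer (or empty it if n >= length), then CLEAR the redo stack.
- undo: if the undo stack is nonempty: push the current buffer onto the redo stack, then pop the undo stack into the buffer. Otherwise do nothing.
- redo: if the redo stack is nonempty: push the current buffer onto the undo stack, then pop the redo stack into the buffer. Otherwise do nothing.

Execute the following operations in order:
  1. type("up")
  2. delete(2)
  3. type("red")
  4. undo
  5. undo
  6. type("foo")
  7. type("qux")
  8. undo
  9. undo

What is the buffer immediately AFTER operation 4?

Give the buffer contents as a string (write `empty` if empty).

After op 1 (type): buf='up' undo_depth=1 redo_depth=0
After op 2 (delete): buf='(empty)' undo_depth=2 redo_depth=0
After op 3 (type): buf='red' undo_depth=3 redo_depth=0
After op 4 (undo): buf='(empty)' undo_depth=2 redo_depth=1

Answer: empty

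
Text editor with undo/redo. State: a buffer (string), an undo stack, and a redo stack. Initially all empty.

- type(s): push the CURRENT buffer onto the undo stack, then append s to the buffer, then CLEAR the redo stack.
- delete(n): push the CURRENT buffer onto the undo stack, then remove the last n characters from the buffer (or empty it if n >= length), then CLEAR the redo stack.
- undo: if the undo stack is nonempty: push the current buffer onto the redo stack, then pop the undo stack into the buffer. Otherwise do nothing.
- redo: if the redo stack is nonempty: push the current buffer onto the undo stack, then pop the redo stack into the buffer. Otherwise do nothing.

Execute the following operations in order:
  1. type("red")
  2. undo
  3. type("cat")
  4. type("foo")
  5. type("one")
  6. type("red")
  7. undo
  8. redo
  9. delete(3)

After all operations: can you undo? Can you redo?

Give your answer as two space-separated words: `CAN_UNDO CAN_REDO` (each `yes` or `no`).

Answer: yes no

Derivation:
After op 1 (type): buf='red' undo_depth=1 redo_depth=0
After op 2 (undo): buf='(empty)' undo_depth=0 redo_depth=1
After op 3 (type): buf='cat' undo_depth=1 redo_depth=0
After op 4 (type): buf='catfoo' undo_depth=2 redo_depth=0
After op 5 (type): buf='catfooone' undo_depth=3 redo_depth=0
After op 6 (type): buf='catfooonered' undo_depth=4 redo_depth=0
After op 7 (undo): buf='catfooone' undo_depth=3 redo_depth=1
After op 8 (redo): buf='catfooonered' undo_depth=4 redo_depth=0
After op 9 (delete): buf='catfooone' undo_depth=5 redo_depth=0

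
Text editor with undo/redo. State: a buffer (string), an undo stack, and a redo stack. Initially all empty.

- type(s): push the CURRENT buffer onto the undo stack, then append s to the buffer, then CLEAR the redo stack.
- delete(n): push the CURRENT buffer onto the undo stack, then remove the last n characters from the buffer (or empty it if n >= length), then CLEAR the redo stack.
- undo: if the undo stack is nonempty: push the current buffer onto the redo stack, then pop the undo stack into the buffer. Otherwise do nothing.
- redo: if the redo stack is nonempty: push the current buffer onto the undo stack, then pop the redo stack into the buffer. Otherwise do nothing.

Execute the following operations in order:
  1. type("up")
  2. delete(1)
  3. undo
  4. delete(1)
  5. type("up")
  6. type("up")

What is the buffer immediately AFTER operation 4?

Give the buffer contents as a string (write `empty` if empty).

After op 1 (type): buf='up' undo_depth=1 redo_depth=0
After op 2 (delete): buf='u' undo_depth=2 redo_depth=0
After op 3 (undo): buf='up' undo_depth=1 redo_depth=1
After op 4 (delete): buf='u' undo_depth=2 redo_depth=0

Answer: u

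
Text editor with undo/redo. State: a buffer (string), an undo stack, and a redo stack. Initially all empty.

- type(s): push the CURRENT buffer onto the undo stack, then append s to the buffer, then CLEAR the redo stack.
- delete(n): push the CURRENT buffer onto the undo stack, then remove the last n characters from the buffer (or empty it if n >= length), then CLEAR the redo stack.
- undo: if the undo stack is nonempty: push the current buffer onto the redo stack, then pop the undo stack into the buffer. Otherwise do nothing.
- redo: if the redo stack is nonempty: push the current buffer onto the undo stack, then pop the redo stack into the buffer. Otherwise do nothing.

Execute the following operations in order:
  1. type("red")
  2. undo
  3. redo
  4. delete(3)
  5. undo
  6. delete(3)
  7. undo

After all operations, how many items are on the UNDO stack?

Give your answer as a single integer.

After op 1 (type): buf='red' undo_depth=1 redo_depth=0
After op 2 (undo): buf='(empty)' undo_depth=0 redo_depth=1
After op 3 (redo): buf='red' undo_depth=1 redo_depth=0
After op 4 (delete): buf='(empty)' undo_depth=2 redo_depth=0
After op 5 (undo): buf='red' undo_depth=1 redo_depth=1
After op 6 (delete): buf='(empty)' undo_depth=2 redo_depth=0
After op 7 (undo): buf='red' undo_depth=1 redo_depth=1

Answer: 1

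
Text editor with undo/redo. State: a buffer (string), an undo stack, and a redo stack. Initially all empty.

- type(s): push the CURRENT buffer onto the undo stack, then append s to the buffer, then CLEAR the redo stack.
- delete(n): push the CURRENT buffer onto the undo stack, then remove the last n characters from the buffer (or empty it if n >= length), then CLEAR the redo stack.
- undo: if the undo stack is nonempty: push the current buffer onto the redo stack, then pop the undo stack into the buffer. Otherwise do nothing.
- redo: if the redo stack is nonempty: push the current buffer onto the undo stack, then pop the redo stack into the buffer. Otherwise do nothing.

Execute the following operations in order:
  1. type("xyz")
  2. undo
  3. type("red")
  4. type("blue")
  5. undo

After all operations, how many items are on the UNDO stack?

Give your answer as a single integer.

After op 1 (type): buf='xyz' undo_depth=1 redo_depth=0
After op 2 (undo): buf='(empty)' undo_depth=0 redo_depth=1
After op 3 (type): buf='red' undo_depth=1 redo_depth=0
After op 4 (type): buf='redblue' undo_depth=2 redo_depth=0
After op 5 (undo): buf='red' undo_depth=1 redo_depth=1

Answer: 1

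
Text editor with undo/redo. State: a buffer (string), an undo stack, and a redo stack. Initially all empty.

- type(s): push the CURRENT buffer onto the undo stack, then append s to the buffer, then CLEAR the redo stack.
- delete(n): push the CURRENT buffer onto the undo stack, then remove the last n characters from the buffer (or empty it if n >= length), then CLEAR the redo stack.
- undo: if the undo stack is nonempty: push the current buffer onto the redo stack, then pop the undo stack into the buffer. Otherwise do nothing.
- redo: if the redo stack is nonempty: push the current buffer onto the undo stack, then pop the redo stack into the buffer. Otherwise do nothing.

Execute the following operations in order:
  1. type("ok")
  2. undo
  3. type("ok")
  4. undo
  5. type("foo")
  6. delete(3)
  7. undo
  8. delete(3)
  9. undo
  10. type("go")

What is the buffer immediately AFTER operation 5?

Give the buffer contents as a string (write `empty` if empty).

After op 1 (type): buf='ok' undo_depth=1 redo_depth=0
After op 2 (undo): buf='(empty)' undo_depth=0 redo_depth=1
After op 3 (type): buf='ok' undo_depth=1 redo_depth=0
After op 4 (undo): buf='(empty)' undo_depth=0 redo_depth=1
After op 5 (type): buf='foo' undo_depth=1 redo_depth=0

Answer: foo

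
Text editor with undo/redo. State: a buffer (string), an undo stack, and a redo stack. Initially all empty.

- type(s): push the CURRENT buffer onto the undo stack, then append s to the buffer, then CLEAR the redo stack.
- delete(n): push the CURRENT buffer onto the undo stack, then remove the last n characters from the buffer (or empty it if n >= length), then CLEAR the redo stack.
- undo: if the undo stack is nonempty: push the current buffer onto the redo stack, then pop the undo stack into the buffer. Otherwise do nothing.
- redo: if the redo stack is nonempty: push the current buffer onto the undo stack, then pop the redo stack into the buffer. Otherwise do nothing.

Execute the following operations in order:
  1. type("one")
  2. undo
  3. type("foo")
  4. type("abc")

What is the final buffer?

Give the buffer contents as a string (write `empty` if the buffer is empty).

Answer: fooabc

Derivation:
After op 1 (type): buf='one' undo_depth=1 redo_depth=0
After op 2 (undo): buf='(empty)' undo_depth=0 redo_depth=1
After op 3 (type): buf='foo' undo_depth=1 redo_depth=0
After op 4 (type): buf='fooabc' undo_depth=2 redo_depth=0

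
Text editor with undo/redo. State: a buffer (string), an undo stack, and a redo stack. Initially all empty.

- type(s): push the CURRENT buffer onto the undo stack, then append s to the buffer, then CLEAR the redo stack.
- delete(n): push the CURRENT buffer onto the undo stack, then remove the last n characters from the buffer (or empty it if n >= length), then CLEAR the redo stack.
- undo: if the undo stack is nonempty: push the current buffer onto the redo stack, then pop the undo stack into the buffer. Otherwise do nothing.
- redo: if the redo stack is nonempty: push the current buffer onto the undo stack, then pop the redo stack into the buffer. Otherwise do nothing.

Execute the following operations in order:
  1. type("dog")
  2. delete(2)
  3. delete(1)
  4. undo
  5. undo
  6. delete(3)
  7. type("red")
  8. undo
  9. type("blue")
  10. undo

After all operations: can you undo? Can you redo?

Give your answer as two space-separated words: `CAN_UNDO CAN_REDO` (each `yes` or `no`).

After op 1 (type): buf='dog' undo_depth=1 redo_depth=0
After op 2 (delete): buf='d' undo_depth=2 redo_depth=0
After op 3 (delete): buf='(empty)' undo_depth=3 redo_depth=0
After op 4 (undo): buf='d' undo_depth=2 redo_depth=1
After op 5 (undo): buf='dog' undo_depth=1 redo_depth=2
After op 6 (delete): buf='(empty)' undo_depth=2 redo_depth=0
After op 7 (type): buf='red' undo_depth=3 redo_depth=0
After op 8 (undo): buf='(empty)' undo_depth=2 redo_depth=1
After op 9 (type): buf='blue' undo_depth=3 redo_depth=0
After op 10 (undo): buf='(empty)' undo_depth=2 redo_depth=1

Answer: yes yes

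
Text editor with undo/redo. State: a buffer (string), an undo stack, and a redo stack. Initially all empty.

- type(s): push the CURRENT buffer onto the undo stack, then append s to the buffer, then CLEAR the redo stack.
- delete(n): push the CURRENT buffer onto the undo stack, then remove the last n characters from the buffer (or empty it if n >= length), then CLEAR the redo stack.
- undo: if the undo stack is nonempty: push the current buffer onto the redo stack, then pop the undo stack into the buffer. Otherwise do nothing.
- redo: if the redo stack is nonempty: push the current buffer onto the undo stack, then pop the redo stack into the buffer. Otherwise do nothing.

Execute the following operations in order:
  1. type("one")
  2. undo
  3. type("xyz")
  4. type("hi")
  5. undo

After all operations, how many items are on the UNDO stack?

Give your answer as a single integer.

After op 1 (type): buf='one' undo_depth=1 redo_depth=0
After op 2 (undo): buf='(empty)' undo_depth=0 redo_depth=1
After op 3 (type): buf='xyz' undo_depth=1 redo_depth=0
After op 4 (type): buf='xyzhi' undo_depth=2 redo_depth=0
After op 5 (undo): buf='xyz' undo_depth=1 redo_depth=1

Answer: 1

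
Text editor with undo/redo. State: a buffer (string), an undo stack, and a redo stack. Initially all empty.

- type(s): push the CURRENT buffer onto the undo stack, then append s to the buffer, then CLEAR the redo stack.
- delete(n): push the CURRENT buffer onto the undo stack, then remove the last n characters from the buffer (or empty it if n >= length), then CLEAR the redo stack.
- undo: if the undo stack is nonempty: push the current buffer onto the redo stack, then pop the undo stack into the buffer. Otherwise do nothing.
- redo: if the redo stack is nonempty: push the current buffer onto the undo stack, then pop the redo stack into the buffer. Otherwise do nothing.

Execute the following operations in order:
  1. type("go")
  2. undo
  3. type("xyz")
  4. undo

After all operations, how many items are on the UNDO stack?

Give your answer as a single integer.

Answer: 0

Derivation:
After op 1 (type): buf='go' undo_depth=1 redo_depth=0
After op 2 (undo): buf='(empty)' undo_depth=0 redo_depth=1
After op 3 (type): buf='xyz' undo_depth=1 redo_depth=0
After op 4 (undo): buf='(empty)' undo_depth=0 redo_depth=1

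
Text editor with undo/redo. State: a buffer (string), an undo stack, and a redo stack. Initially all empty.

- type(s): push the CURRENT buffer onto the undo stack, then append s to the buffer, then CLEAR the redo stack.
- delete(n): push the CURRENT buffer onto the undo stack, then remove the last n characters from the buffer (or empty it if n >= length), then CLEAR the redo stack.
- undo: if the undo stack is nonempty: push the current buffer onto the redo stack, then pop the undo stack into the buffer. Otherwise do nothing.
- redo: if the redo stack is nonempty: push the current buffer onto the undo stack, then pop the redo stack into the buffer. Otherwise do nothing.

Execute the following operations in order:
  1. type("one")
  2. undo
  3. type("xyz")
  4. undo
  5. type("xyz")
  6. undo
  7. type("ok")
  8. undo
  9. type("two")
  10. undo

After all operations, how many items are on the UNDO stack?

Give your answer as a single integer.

After op 1 (type): buf='one' undo_depth=1 redo_depth=0
After op 2 (undo): buf='(empty)' undo_depth=0 redo_depth=1
After op 3 (type): buf='xyz' undo_depth=1 redo_depth=0
After op 4 (undo): buf='(empty)' undo_depth=0 redo_depth=1
After op 5 (type): buf='xyz' undo_depth=1 redo_depth=0
After op 6 (undo): buf='(empty)' undo_depth=0 redo_depth=1
After op 7 (type): buf='ok' undo_depth=1 redo_depth=0
After op 8 (undo): buf='(empty)' undo_depth=0 redo_depth=1
After op 9 (type): buf='two' undo_depth=1 redo_depth=0
After op 10 (undo): buf='(empty)' undo_depth=0 redo_depth=1

Answer: 0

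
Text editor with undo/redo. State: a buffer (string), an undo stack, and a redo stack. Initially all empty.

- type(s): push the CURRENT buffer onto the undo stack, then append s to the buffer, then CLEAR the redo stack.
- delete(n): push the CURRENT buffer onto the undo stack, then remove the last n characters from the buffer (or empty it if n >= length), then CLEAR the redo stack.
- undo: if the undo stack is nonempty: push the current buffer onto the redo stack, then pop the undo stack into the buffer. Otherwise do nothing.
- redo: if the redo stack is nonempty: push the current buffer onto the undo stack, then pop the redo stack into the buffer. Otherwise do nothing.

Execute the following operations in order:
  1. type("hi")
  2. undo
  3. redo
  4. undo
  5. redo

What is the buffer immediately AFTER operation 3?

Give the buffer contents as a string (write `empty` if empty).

Answer: hi

Derivation:
After op 1 (type): buf='hi' undo_depth=1 redo_depth=0
After op 2 (undo): buf='(empty)' undo_depth=0 redo_depth=1
After op 3 (redo): buf='hi' undo_depth=1 redo_depth=0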